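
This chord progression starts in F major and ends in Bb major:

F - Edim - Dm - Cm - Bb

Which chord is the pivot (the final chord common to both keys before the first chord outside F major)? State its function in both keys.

Dm — vi in F major, iii in Bb major

Chords diatonic to F major: F, Gm, Am, Bb, C, Dm, Edim.
Reading the progression, the first chord not in that set is Cm, so the modulation leaves F major there.
The chord immediately before Cm is Dm, which is diatonic to both keys: vi in F major and iii in Bb major.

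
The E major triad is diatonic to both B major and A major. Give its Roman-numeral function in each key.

IV in B major; V in A major

The scale of B major is B C# D# E F# G# A#; E is degree 4, and the triad built there (E-G#-B) is major, so it is IV.
The scale of A major is A B C# D E F# G#; E is degree 5, and the triad built there (E-G#-B) is major, so it is V.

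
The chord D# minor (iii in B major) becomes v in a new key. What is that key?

G# minor

The numeral v denotes a minor triad on scale degree 5. With D# on degree 5, the tonic of the new key is G#.
Degree 5 carries a minor triad in natural-minor keys, so the destination is G# minor.
Check: the diatonic triads of G# minor (natural minor) are G#m (i), A#dim (ii°), B (III), C#m (iv), D#m (v), E (VI), F# (VII) — D# minor is indeed v.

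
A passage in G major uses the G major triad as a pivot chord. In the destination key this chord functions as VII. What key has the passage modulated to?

A minor

The numeral VII denotes a major triad on scale degree 7. With G on degree 7, the tonic of the new key is A.
Degree 7 carries a major triad in natural-minor keys, so the destination is A minor.
Check: the diatonic triads of A minor (natural minor) are Am (i), Bdim (ii°), C (III), Dm (iv), Em (v), F (VI), G (VII) — G major is indeed VII.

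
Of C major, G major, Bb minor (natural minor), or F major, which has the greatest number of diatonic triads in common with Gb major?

Triads of Gb major: Gb (I), Abm (ii), Bbm (iii), Cb (IV), Db (V), Ebm (vi), Fdim (vii°).
C major shares 0: none.
G major shares 0: none.
Bb minor (natural minor) shares 4: Gb, Bbm, Db, Ebm.
F major shares 0: none.
The most common triads (4) are shared with Bb minor.

Bb minor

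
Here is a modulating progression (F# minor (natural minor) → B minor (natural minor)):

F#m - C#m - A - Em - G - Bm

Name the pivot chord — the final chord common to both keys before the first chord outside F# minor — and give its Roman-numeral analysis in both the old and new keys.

Chords diatonic to F# minor: F#m, G#dim, A, Bm, C#m, D, E.
Reading the progression, the first chord not in that set is Em, so the modulation leaves F# minor there.
The chord immediately before Em is A, which is diatonic to both keys: III in F# minor and VII in B minor.

A — III in F# minor, VII in B minor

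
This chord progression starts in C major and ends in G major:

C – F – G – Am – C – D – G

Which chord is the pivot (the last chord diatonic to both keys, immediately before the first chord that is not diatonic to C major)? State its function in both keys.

C — I in C major, IV in G major

Chords diatonic to C major: C, Dm, Em, F, G, Am, Bdim.
Reading the progression, the first chord not in that set is D, so the modulation leaves C major there.
The chord immediately before D is C, which is diatonic to both keys: I in C major and IV in G major.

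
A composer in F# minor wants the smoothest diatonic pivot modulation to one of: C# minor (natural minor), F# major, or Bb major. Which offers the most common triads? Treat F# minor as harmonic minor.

Triads of F# minor (harmonic minor): F#m (i), G#dim (ii°), Aaug (III+), Bm (iv), C# (V), D (VI), E#dim (vii°).
C# minor (natural minor) shares 1: F#m.
F# major shares 2: C#, E#dim.
Bb major shares 0: none.
The most common triads (2) are shared with F# major.

F# major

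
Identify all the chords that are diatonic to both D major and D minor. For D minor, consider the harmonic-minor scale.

A, C#dim

Triads in D major: D (I), Em (ii), F#m (iii), G (IV), A (V), Bm (vi), C#dim (vii°).
Triads in D minor (harmonic minor): Dm (i), Edim (ii°), Faug (III+), Gm (iv), A (V), Bb (VI), C#dim (vii°).
Shared triads with their functions: A (V in D major, V in D minor); C#dim (vii° in D major, vii° in D minor).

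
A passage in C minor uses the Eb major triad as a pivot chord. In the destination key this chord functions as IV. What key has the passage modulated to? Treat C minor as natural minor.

Bb major

The numeral IV denotes a major triad on scale degree 4. With Eb on degree 4, the tonic of the new key is Bb.
Degree 4 carries a major triad in major keys, so the destination is Bb major.
Check: the diatonic triads of Bb major are Bb (I), Cm (ii), Dm (iii), Eb (IV), F (V), Gm (vi), Adim (vii°) — Eb major is indeed IV.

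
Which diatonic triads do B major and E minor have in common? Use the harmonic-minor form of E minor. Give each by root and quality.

Triads in B major: B (I), C#m (ii), D#m (iii), E (IV), F# (V), G#m (vi), A#dim (vii°).
Triads in E minor (harmonic minor): Em (i), F#dim (ii°), Gaug (III+), Am (iv), B (V), C (VI), D#dim (vii°).
Shared triads with their functions: B (I in B major, V in E minor).

B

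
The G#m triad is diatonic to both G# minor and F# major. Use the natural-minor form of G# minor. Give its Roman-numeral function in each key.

i in G# minor; ii in F# major

The scale of G# minor (natural minor) is G# A# B C# D# E F#; G# is degree 1, and the triad built there (G#-B-D#) is minor, so it is i.
The scale of F# major is F# G# A# B C# D# E#; G# is degree 2, and the triad built there (G#-B-D#) is minor, so it is ii.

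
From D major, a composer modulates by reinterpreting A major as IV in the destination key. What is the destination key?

E major

The numeral IV denotes a major triad on scale degree 4. With A on degree 4, the tonic of the new key is E.
Degree 4 carries a major triad in major keys, so the destination is E major.
Check: the diatonic triads of E major are E (I), F#m (ii), G#m (iii), A (IV), B (V), C#m (vi), D#dim (vii°) — A major is indeed IV.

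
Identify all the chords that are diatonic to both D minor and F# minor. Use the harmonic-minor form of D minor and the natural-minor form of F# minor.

A

Triads in D minor (harmonic minor): Dm (i), Edim (ii°), Faug (III+), Gm (iv), A (V), Bb (VI), C#dim (vii°).
Triads in F# minor (natural minor): F#m (i), G#dim (ii°), A (III), Bm (iv), C#m (v), D (VI), E (VII).
Shared triads with their functions: A (V in D minor, III in F# minor).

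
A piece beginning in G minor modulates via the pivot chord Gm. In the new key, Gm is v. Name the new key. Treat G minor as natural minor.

C minor

The numeral v denotes a minor triad on scale degree 5. With G on degree 5, the tonic of the new key is C.
Degree 5 carries a minor triad in natural-minor keys, so the destination is C minor.
Check: the diatonic triads of C minor (natural minor) are Cm (i), Ddim (ii°), Eb (III), Fm (iv), Gm (v), Ab (VI), Bb (VII) — Gm is indeed v.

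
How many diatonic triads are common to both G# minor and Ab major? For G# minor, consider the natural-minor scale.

Diatonic triads of G# minor (natural minor): G#m (i), A#dim (ii°), B (III), C#m (iv), D#m (v), E (VI), F# (VII).
Diatonic triads of Ab major: Ab (I), Bbm (ii), Cm (iii), Db (IV), Eb (V), Fm (vi), Gdim (vii°).
No triad has the same root and quality in both keys.

0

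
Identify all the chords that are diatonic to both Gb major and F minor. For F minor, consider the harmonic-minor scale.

Triads in Gb major: Gb (I), Abm (ii), Bbm (iii), Cb (IV), Db (V), Ebm (vi), Fdim (vii°).
Triads in F minor (harmonic minor): Fm (i), Gdim (ii°), Abaug (III+), Bbm (iv), C (V), Db (VI), Edim (vii°).
Shared triads with their functions: Bbm (iii in Gb major, iv in F minor); Db (V in Gb major, VI in F minor).

Bbm, Db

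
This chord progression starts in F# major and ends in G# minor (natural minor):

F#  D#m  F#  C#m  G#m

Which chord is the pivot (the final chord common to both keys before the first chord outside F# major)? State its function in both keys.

Chords diatonic to F# major: F#, G#m, A#m, B, C#, D#m, E#dim.
Reading the progression, the first chord not in that set is C#m, so the modulation leaves F# major there.
The chord immediately before C#m is F#, which is diatonic to both keys: I in F# major and VII in G# minor.

F# — I in F# major, VII in G# minor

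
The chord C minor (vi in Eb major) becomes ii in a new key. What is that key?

Bb major

The numeral ii denotes a minor triad on scale degree 2. With C on degree 2, the tonic of the new key is Bb.
Degree 2 carries a minor triad in major keys, so the destination is Bb major.
Check: the diatonic triads of Bb major are Bb (I), Cm (ii), Dm (iii), Eb (IV), F (V), Gm (vi), Adim (vii°) — C minor is indeed ii.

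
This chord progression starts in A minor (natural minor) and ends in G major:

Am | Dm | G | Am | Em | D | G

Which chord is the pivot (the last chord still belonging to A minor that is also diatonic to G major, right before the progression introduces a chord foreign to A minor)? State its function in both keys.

Em — v in A minor, vi in G major

Chords diatonic to A minor: Am, Bdim, C, Dm, Em, F, G.
Reading the progression, the first chord not in that set is D, so the modulation leaves A minor there.
The chord immediately before D is Em, which is diatonic to both keys: v in A minor and vi in G major.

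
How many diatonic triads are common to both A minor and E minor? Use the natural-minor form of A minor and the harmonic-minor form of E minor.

Diatonic triads of A minor (natural minor): Am (i), Bdim (ii°), C (III), Dm (iv), Em (v), F (VI), G (VII).
Diatonic triads of E minor (harmonic minor): Em (i), F#dim (ii°), Gaug (III+), Am (iv), B (V), C (VI), D#dim (vii°).
Matching root and quality in both lists: Am, C, Em.
That gives 3 common triads.

3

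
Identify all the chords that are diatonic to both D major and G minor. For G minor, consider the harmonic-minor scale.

D

Triads in D major: D (I), Em (ii), F♯m (iii), G (IV), A (V), Bm (vi), C♯dim (vii°).
Triads in G minor (harmonic minor): Gm (i), Adim (ii°), B♭aug (III+), Cm (iv), D (V), E♭ (VI), F♯dim (vii°).
Shared triads with their functions: D (I in D major, V in G minor).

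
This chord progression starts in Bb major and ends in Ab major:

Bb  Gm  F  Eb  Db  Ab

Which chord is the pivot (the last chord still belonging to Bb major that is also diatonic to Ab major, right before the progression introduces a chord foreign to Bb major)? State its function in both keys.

Eb — IV in Bb major, V in Ab major

Chords diatonic to Bb major: Bb, Cm, Dm, Eb, F, Gm, Adim.
Reading the progression, the first chord not in that set is Db, so the modulation leaves Bb major there.
The chord immediately before Db is Eb, which is diatonic to both keys: IV in Bb major and V in Ab major.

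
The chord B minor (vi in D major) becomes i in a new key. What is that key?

The numeral i denotes a minor triad on scale degree 1. With B on degree 1, the tonic of the new key is B.
Degree 1 carries a minor triad in minor keys, so the destination is B minor.
Check: the diatonic triads of B minor (natural minor) are Bm (i), C#dim (ii°), D (III), Em (iv), F#m (v), G (VI), A (VII) — B minor is indeed i.

B minor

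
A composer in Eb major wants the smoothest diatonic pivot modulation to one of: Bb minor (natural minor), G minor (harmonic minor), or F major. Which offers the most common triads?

G minor

Triads of Eb major: Eb major (I), F minor (ii), G minor (iii), Ab major (IV), Bb major (V), C minor (vi), D diminished (vii°).
Bb minor (natural minor) shares 2: Fm, Ab.
G minor (harmonic minor) shares 3: Eb, Gm, Cm.
F major shares 2: Gm, Bb.
The most common triads (3) are shared with G minor.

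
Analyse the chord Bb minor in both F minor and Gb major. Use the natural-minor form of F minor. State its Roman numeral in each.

The scale of F minor (natural minor) is F G Ab Bb C Db Eb; Bb is degree 4, and the triad built there (Bb-Db-F) is minor, so it is iv.
The scale of Gb major is Gb Ab Bb Cb Db Eb F; Bb is degree 3, and the triad built there (Bb-Db-F) is minor, so it is iii.

iv in F minor; iii in Gb major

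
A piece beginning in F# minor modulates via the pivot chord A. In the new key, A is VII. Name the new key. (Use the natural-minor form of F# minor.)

B minor

The numeral VII denotes a major triad on scale degree 7. With A on degree 7, the tonic of the new key is B.
Degree 7 carries a major triad in natural-minor keys, so the destination is B minor.
Check: the diatonic triads of B minor (natural minor) are Bm (i), C#dim (ii°), D (III), Em (iv), F#m (v), G (VI), A (VII) — A is indeed VII.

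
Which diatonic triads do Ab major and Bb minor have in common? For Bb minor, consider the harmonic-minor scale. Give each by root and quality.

Triads in Ab major: Ab (I), Bbm (ii), Cm (iii), Db (IV), Eb (V), Fm (vi), Gdim (vii°).
Triads in Bb minor (harmonic minor): Bbm (i), Cdim (ii°), Dbaug (III+), Ebm (iv), F (V), Gb (VI), Adim (vii°).
Shared triads with their functions: Bbm (ii in Ab major, i in Bb minor).

Bbm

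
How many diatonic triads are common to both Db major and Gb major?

Diatonic triads of Db major: Db major (I), Eb minor (ii), F minor (iii), Gb major (IV), Ab major (V), Bb minor (vi), C diminished (vii°).
Diatonic triads of Gb major: Gb major (I), Ab minor (ii), Bb minor (iii), Cb major (IV), Db major (V), Eb minor (vi), F diminished (vii°).
Matching root and quality in both lists: Db major, Eb minor, Gb major, Bb minor.
That gives 4 common triads.

4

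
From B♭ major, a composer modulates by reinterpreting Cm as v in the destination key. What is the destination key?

F minor

The numeral v denotes a minor triad on scale degree 5. With C on degree 5, the tonic of the new key is F.
Degree 5 carries a minor triad in natural-minor keys, so the destination is F minor.
Check: the diatonic triads of F minor (natural minor) are Fm (i), Gdim (ii°), A♭ (III), B♭m (iv), Cm (v), D♭ (VI), E♭ (VII) — Cm is indeed v.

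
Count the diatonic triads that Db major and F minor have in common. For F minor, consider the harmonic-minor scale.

3

Diatonic triads of Db major: Db (I), Ebm (ii), Fm (iii), Gb (IV), Ab (V), Bbm (vi), Cdim (vii°).
Diatonic triads of F minor (harmonic minor): Fm (i), Gdim (ii°), Abaug (III+), Bbm (iv), C (V), Db (VI), Edim (vii°).
Matching root and quality in both lists: Db, Fm, Bbm.
That gives 3 common triads.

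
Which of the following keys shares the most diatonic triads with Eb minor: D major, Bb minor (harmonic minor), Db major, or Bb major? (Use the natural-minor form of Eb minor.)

Triads of Eb minor (natural minor): Ebm (i), Fdim (ii°), Gb (III), Abm (iv), Bbm (v), Cb (VI), Db (VII).
D major shares 0: none.
Bb minor (harmonic minor) shares 3: Ebm, Gb, Bbm.
Db major shares 4: Ebm, Gb, Bbm, Db.
Bb major shares 0: none.
The most common triads (4) are shared with Db major.

Db major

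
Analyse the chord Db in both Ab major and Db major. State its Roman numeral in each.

The scale of Ab major is Ab Bb C Db Eb F G; Db is degree 4, and the triad built there (Db-F-Ab) is major, so it is IV.
The scale of Db major is Db Eb F Gb Ab Bb C; Db is degree 1, and the triad built there (Db-F-Ab) is major, so it is I.

IV in Ab major; I in Db major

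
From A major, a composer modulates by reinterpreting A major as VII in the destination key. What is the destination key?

The numeral VII denotes a major triad on scale degree 7. With A on degree 7, the tonic of the new key is B.
Degree 7 carries a major triad in natural-minor keys, so the destination is B minor.
Check: the diatonic triads of B minor (natural minor) are Bm (i), C#dim (ii°), D (III), Em (iv), F#m (v), G (VI), A (VII) — A major is indeed VII.

B minor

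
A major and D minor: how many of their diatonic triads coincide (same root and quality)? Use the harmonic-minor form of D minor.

Diatonic triads of A major: A (I), Bm (ii), C♯m (iii), D (IV), E (V), F♯m (vi), G♯dim (vii°).
Diatonic triads of D minor (harmonic minor): Dm (i), Edim (ii°), Faug (III+), Gm (iv), A (V), B♭ (VI), C♯dim (vii°).
Matching root and quality in both lists: A.
That gives 1 common triad.

1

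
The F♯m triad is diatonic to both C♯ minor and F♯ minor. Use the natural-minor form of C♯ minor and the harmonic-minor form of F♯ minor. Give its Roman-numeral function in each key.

The scale of C♯ minor (natural minor) is C♯ D♯ E F♯ G♯ A B; F♯ is degree 4, and the triad built there (F♯-A-C♯) is minor, so it is iv.
The scale of F♯ minor (harmonic minor) is F♯ G♯ A B C♯ D E♯; F♯ is degree 1, and the triad built there (F♯-A-C♯) is minor, so it is i.

iv in C♯ minor; i in F♯ minor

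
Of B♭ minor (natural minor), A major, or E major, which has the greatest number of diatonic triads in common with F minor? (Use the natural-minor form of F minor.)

Triads of F minor (natural minor): F minor (i), G diminished (ii°), A♭ major (III), B♭ minor (iv), C minor (v), D♭ major (VI), E♭ major (VII).
B♭ minor (natural minor) shares 4: Fm, A♭, B♭m, D♭.
A major shares 0: none.
E major shares 0: none.
The most common triads (4) are shared with B♭ minor.

B♭ minor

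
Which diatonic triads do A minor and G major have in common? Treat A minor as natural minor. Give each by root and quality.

Am, C, Em, G

Triads in A minor (natural minor): Am (i), Bdim (ii°), C (III), Dm (iv), Em (v), F (VI), G (VII).
Triads in G major: G (I), Am (ii), Bm (iii), C (IV), D (V), Em (vi), F#dim (vii°).
Shared triads with their functions: Am (i in A minor, ii in G major); C (III in A minor, IV in G major); Em (v in A minor, vi in G major); G (VII in A minor, I in G major).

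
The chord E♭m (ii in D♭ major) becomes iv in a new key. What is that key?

B♭ minor

The numeral iv denotes a minor triad on scale degree 4. With E♭ on degree 4, the tonic of the new key is B♭.
Degree 4 carries a minor triad in minor keys, so the destination is B♭ minor.
Check: the diatonic triads of B♭ minor (natural minor) are B♭m (i), Cdim (ii°), D♭ (III), E♭m (iv), Fm (v), G♭ (VI), A♭ (VII) — E♭m is indeed iv.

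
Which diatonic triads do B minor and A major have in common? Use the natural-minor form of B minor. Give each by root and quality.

Triads in B minor (natural minor): B minor (i), C# diminished (ii°), D major (III), E minor (iv), F# minor (v), G major (VI), A major (VII).
Triads in A major: A major (I), B minor (ii), C# minor (iii), D major (IV), E major (V), F# minor (vi), G# diminished (vii°).
Shared triads with their functions: B minor (i in B minor, ii in A major); D major (III in B minor, IV in A major); F# minor (v in B minor, vi in A major); A major (VII in B minor, I in A major).

Bm, D, F#m, A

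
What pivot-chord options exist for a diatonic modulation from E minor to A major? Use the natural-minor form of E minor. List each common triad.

Bm, D

Triads in E minor (natural minor): Em (i), F#dim (ii°), G (III), Am (iv), Bm (v), C (VI), D (VII).
Triads in A major: A (I), Bm (ii), C#m (iii), D (IV), E (V), F#m (vi), G#dim (vii°).
Shared triads with their functions: Bm (v in E minor, ii in A major); D (VII in E minor, IV in A major).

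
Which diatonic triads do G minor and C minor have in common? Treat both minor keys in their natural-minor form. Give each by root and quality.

Triads in G minor (natural minor): Gm (i), Adim (ii°), Bb (III), Cm (iv), Dm (v), Eb (VI), F (VII).
Triads in C minor (natural minor): Cm (i), Ddim (ii°), Eb (III), Fm (iv), Gm (v), Ab (VI), Bb (VII).
Shared triads with their functions: Gm (i in G minor, v in C minor); Bb (III in G minor, VII in C minor); Cm (iv in G minor, i in C minor); Eb (VI in G minor, III in C minor).

Gm, Bb, Cm, Eb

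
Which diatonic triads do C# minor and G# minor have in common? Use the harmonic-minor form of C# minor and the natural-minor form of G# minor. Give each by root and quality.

Triads in C# minor (harmonic minor): C#m (i), D#dim (ii°), Eaug (III+), F#m (iv), G# (V), A (VI), B#dim (vii°).
Triads in G# minor (natural minor): G#m (i), A#dim (ii°), B (III), C#m (iv), D#m (v), E (VI), F# (VII).
Shared triads with their functions: C#m (i in C# minor, iv in G# minor).

C#m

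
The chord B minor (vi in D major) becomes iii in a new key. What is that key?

G major

The numeral iii denotes a minor triad on scale degree 3. With B on degree 3, the tonic of the new key is G.
Degree 3 carries a minor triad in major keys, so the destination is G major.
Check: the diatonic triads of G major are G (I), Am (ii), Bm (iii), C (IV), D (V), Em (vi), F♯dim (vii°) — B minor is indeed iii.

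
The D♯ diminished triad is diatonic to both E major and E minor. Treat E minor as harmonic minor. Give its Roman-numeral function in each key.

The scale of E major is E F♯ G♯ A B C♯ D♯; D♯ is degree 7, and the triad built there (D♯-F♯-A) is diminished, so it is vii°.
The scale of E minor (harmonic minor) is E F♯ G A B C D♯; D♯ is degree 7, and the triad built there (D♯-F♯-A) is diminished, so it is vii°.

vii° in E major; vii° in E minor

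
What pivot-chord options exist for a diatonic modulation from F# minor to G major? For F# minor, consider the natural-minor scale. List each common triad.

Bm, D

Triads in F# minor (natural minor): F#m (i), G#dim (ii°), A (III), Bm (iv), C#m (v), D (VI), E (VII).
Triads in G major: G (I), Am (ii), Bm (iii), C (IV), D (V), Em (vi), F#dim (vii°).
Shared triads with their functions: Bm (iv in F# minor, iii in G major); D (VI in F# minor, V in G major).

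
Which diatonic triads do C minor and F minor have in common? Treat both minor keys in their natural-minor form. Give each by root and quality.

Cm, E♭, Fm, A♭

Triads in C minor (natural minor): Cm (i), Ddim (ii°), E♭ (III), Fm (iv), Gm (v), A♭ (VI), B♭ (VII).
Triads in F minor (natural minor): Fm (i), Gdim (ii°), A♭ (III), B♭m (iv), Cm (v), D♭ (VI), E♭ (VII).
Shared triads with their functions: Cm (i in C minor, v in F minor); E♭ (III in C minor, VII in F minor); Fm (iv in C minor, i in F minor); A♭ (VI in C minor, III in F minor).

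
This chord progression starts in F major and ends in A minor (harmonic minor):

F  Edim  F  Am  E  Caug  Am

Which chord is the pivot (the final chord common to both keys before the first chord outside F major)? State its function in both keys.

Chords diatonic to F major: F, Gm, Am, B♭, C, Dm, Edim.
Reading the progression, the first chord not in that set is E, so the modulation leaves F major there.
The chord immediately before E is Am, which is diatonic to both keys: iii in F major and i in A minor.

Am — iii in F major, i in A minor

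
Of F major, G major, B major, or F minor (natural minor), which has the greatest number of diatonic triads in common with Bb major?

F major

Triads of Bb major: Bb major (I), C minor (ii), D minor (iii), Eb major (IV), F major (V), G minor (vi), A diminished (vii°).
F major shares 4: Bb, Dm, F, Gm.
G major shares 0: none.
B major shares 0: none.
F minor (natural minor) shares 2: Cm, Eb.
The most common triads (4) are shared with F major.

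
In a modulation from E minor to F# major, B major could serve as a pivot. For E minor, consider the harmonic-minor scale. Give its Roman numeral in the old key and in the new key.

The scale of E minor (harmonic minor) is E F# G A B C D#; B is degree 5, and the triad built there (B-D#-F#) is major, so it is V.
The scale of F# major is F# G# A# B C# D# E#; B is degree 4, and the triad built there (B-D#-F#) is major, so it is IV.

V in E minor; IV in F# major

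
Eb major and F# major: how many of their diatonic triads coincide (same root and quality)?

Diatonic triads of Eb major: Eb (I), Fm (ii), Gm (iii), Ab (IV), Bb (V), Cm (vi), Ddim (vii°).
Diatonic triads of F# major: F# (I), G#m (ii), A#m (iii), B (IV), C# (V), D#m (vi), E#dim (vii°).
No triad has the same root and quality in both keys.

0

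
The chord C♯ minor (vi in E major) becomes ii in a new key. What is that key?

B major

The numeral ii denotes a minor triad on scale degree 2. With C♯ on degree 2, the tonic of the new key is B.
Degree 2 carries a minor triad in major keys, so the destination is B major.
Check: the diatonic triads of B major are B (I), C♯m (ii), D♯m (iii), E (IV), F♯ (V), G♯m (vi), A♯dim (vii°) — C♯ minor is indeed ii.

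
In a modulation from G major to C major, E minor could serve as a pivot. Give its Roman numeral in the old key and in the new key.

The scale of G major is G A B C D E F#; E is degree 6, and the triad built there (E-G-B) is minor, so it is vi.
The scale of C major is C D E F G A B; E is degree 3, and the triad built there (E-G-B) is minor, so it is iii.

vi in G major; iii in C major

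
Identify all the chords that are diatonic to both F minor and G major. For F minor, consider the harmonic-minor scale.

C

Triads in F minor (harmonic minor): Fm (i), Gdim (ii°), Abaug (III+), Bbm (iv), C (V), Db (VI), Edim (vii°).
Triads in G major: G (I), Am (ii), Bm (iii), C (IV), D (V), Em (vi), F#dim (vii°).
Shared triads with their functions: C (V in F minor, IV in G major).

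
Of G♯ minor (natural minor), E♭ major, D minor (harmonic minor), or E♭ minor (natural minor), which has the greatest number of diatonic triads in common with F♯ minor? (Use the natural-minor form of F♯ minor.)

G♯ minor

Triads of F♯ minor (natural minor): F♯m (i), G♯dim (ii°), A (III), Bm (iv), C♯m (v), D (VI), E (VII).
G♯ minor (natural minor) shares 2: C♯m, E.
E♭ major shares 0: none.
D minor (harmonic minor) shares 1: A.
E♭ minor (natural minor) shares 0: none.
The most common triads (2) are shared with G♯ minor.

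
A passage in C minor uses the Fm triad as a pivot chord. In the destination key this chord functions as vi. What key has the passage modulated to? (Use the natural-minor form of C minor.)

Ab major

The numeral vi denotes a minor triad on scale degree 6. With F on degree 6, the tonic of the new key is Ab.
Degree 6 carries a minor triad in major keys, so the destination is Ab major.
Check: the diatonic triads of Ab major are Ab (I), Bbm (ii), Cm (iii), Db (IV), Eb (V), Fm (vi), Gdim (vii°) — Fm is indeed vi.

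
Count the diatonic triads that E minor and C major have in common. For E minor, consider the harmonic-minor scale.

3

Diatonic triads of E minor (harmonic minor): E minor (i), F♯ diminished (ii°), G augmented (III+), A minor (iv), B major (V), C major (VI), D♯ diminished (vii°).
Diatonic triads of C major: C major (I), D minor (ii), E minor (iii), F major (IV), G major (V), A minor (vi), B diminished (vii°).
Matching root and quality in both lists: E minor, A minor, C major.
That gives 3 common triads.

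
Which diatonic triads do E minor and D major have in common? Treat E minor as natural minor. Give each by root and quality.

Triads in E minor (natural minor): Em (i), F#dim (ii°), G (III), Am (iv), Bm (v), C (VI), D (VII).
Triads in D major: D (I), Em (ii), F#m (iii), G (IV), A (V), Bm (vi), C#dim (vii°).
Shared triads with their functions: Em (i in E minor, ii in D major); G (III in E minor, IV in D major); Bm (v in E minor, vi in D major); D (VII in E minor, I in D major).

Em, G, Bm, D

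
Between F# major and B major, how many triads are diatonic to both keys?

4

Diatonic triads of F# major: F# (I), G#m (ii), A#m (iii), B (IV), C# (V), D#m (vi), E#dim (vii°).
Diatonic triads of B major: B (I), C#m (ii), D#m (iii), E (IV), F# (V), G#m (vi), A#dim (vii°).
Matching root and quality in both lists: F#, G#m, B, D#m.
That gives 4 common triads.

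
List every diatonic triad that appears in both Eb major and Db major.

Triads in Eb major: Eb (I), Fm (ii), Gm (iii), Ab (IV), Bb (V), Cm (vi), Ddim (vii°).
Triads in Db major: Db (I), Ebm (ii), Fm (iii), Gb (IV), Ab (V), Bbm (vi), Cdim (vii°).
Shared triads with their functions: Fm (ii in Eb major, iii in Db major); Ab (IV in Eb major, V in Db major).

Fm, Ab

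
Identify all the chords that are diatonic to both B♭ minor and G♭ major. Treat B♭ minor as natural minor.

B♭m, D♭, E♭m, G♭

Triads in B♭ minor (natural minor): B♭m (i), Cdim (ii°), D♭ (III), E♭m (iv), Fm (v), G♭ (VI), A♭ (VII).
Triads in G♭ major: G♭ (I), A♭m (ii), B♭m (iii), C♭ (IV), D♭ (V), E♭m (vi), Fdim (vii°).
Shared triads with their functions: B♭m (i in B♭ minor, iii in G♭ major); D♭ (III in B♭ minor, V in G♭ major); E♭m (iv in B♭ minor, vi in G♭ major); G♭ (VI in B♭ minor, I in G♭ major).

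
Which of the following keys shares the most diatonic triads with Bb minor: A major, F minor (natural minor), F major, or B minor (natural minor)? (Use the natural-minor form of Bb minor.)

Triads of Bb minor (natural minor): Bb minor (i), C diminished (ii°), Db major (III), Eb minor (iv), F minor (v), Gb major (VI), Ab major (VII).
A major shares 0: none.
F minor (natural minor) shares 4: Bbm, Db, Fm, Ab.
F major shares 0: none.
B minor (natural minor) shares 0: none.
The most common triads (4) are shared with F minor.

F minor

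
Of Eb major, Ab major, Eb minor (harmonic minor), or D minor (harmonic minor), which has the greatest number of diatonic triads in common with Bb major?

Eb major

Triads of Bb major: Bb (I), Cm (ii), Dm (iii), Eb (IV), F (V), Gm (vi), Adim (vii°).
Eb major shares 4: Bb, Cm, Eb, Gm.
Ab major shares 2: Cm, Eb.
Eb minor (harmonic minor) shares 1: Bb.
D minor (harmonic minor) shares 3: Bb, Dm, Gm.
The most common triads (4) are shared with Eb major.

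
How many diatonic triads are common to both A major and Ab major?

Diatonic triads of A major: A major (I), B minor (ii), C# minor (iii), D major (IV), E major (V), F# minor (vi), G# diminished (vii°).
Diatonic triads of Ab major: Ab major (I), Bb minor (ii), C minor (iii), Db major (IV), Eb major (V), F minor (vi), G diminished (vii°).
No triad has the same root and quality in both keys.

0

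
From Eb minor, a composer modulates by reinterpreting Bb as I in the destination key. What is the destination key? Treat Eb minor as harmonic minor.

Bb major

The numeral I denotes a major triad on scale degree 1. With Bb on degree 1, the tonic of the new key is Bb.
Degree 1 carries a major triad in major keys, so the destination is Bb major.
Check: the diatonic triads of Bb major are Bb (I), Cm (ii), Dm (iii), Eb (IV), F (V), Gm (vi), Adim (vii°) — Bb is indeed I.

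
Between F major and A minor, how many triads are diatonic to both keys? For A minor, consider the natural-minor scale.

4

Diatonic triads of F major: F (I), Gm (ii), Am (iii), Bb (IV), C (V), Dm (vi), Edim (vii°).
Diatonic triads of A minor (natural minor): Am (i), Bdim (ii°), C (III), Dm (iv), Em (v), F (VI), G (VII).
Matching root and quality in both lists: F, Am, C, Dm.
That gives 4 common triads.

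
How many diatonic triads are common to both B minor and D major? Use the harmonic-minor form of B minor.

Diatonic triads of B minor (harmonic minor): Bm (i), C♯dim (ii°), Daug (III+), Em (iv), F♯ (V), G (VI), A♯dim (vii°).
Diatonic triads of D major: D (I), Em (ii), F♯m (iii), G (IV), A (V), Bm (vi), C♯dim (vii°).
Matching root and quality in both lists: Bm, C♯dim, Em, G.
That gives 4 common triads.

4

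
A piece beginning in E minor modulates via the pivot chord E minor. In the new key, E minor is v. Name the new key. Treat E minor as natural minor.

A minor

The numeral v denotes a minor triad on scale degree 5. With E on degree 5, the tonic of the new key is A.
Degree 5 carries a minor triad in natural-minor keys, so the destination is A minor.
Check: the diatonic triads of A minor (natural minor) are Am (i), Bdim (ii°), C (III), Dm (iv), Em (v), F (VI), G (VII) — E minor is indeed v.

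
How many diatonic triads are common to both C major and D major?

Diatonic triads of C major: C (I), Dm (ii), Em (iii), F (IV), G (V), Am (vi), Bdim (vii°).
Diatonic triads of D major: D (I), Em (ii), F#m (iii), G (IV), A (V), Bm (vi), C#dim (vii°).
Matching root and quality in both lists: Em, G.
That gives 2 common triads.

2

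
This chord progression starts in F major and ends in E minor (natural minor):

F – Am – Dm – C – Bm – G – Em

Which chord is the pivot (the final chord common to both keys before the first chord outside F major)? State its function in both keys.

Chords diatonic to F major: F, Gm, Am, Bb, C, Dm, Edim.
Reading the progression, the first chord not in that set is Bm, so the modulation leaves F major there.
The chord immediately before Bm is C, which is diatonic to both keys: V in F major and VI in E minor.

C — V in F major, VI in E minor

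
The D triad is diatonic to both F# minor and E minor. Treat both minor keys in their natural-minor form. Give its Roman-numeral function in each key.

The scale of F# minor (natural minor) is F# G# A B C# D E; D is degree 6, and the triad built there (D-F#-A) is major, so it is VI.
The scale of E minor (natural minor) is E F# G A B C D; D is degree 7, and the triad built there (D-F#-A) is major, so it is VII.

VI in F# minor; VII in E minor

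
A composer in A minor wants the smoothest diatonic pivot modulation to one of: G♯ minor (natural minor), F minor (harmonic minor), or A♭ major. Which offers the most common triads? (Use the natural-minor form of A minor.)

F minor

Triads of A minor (natural minor): A minor (i), B diminished (ii°), C major (III), D minor (iv), E minor (v), F major (VI), G major (VII).
G♯ minor (natural minor) shares 0: none.
F minor (harmonic minor) shares 1: C.
A♭ major shares 0: none.
The most common triads (1) are shared with F minor.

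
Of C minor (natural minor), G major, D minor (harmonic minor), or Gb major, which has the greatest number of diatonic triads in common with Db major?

Triads of Db major: Db major (I), Eb minor (ii), F minor (iii), Gb major (IV), Ab major (V), Bb minor (vi), C diminished (vii°).
C minor (natural minor) shares 2: Fm, Ab.
G major shares 0: none.
D minor (harmonic minor) shares 0: none.
Gb major shares 4: Db, Ebm, Gb, Bbm.
The most common triads (4) are shared with Gb major.

Gb major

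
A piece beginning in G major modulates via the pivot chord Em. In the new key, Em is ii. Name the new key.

D major

The numeral ii denotes a minor triad on scale degree 2. With E on degree 2, the tonic of the new key is D.
Degree 2 carries a minor triad in major keys, so the destination is D major.
Check: the diatonic triads of D major are D (I), Em (ii), F#m (iii), G (IV), A (V), Bm (vi), C#dim (vii°) — Em is indeed ii.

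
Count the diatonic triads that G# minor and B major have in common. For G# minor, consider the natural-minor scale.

Diatonic triads of G# minor (natural minor): G#m (i), A#dim (ii°), B (III), C#m (iv), D#m (v), E (VI), F# (VII).
Diatonic triads of B major: B (I), C#m (ii), D#m (iii), E (IV), F# (V), G#m (vi), A#dim (vii°).
Matching root and quality in both lists: G#m, A#dim, B, C#m, D#m, E, F#.
That gives 7 common triads.

7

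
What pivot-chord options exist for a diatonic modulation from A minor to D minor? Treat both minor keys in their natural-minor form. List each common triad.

Triads in A minor (natural minor): Am (i), Bdim (ii°), C (III), Dm (iv), Em (v), F (VI), G (VII).
Triads in D minor (natural minor): Dm (i), Edim (ii°), F (III), Gm (iv), Am (v), Bb (VI), C (VII).
Shared triads with their functions: Am (i in A minor, v in D minor); C (III in A minor, VII in D minor); Dm (iv in A minor, i in D minor); F (VI in A minor, III in D minor).

Am, C, Dm, F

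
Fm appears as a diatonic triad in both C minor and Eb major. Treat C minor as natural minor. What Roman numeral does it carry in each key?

iv in C minor; ii in Eb major

The scale of C minor (natural minor) is C D Eb F G Ab Bb; F is degree 4, and the triad built there (F-Ab-C) is minor, so it is iv.
The scale of Eb major is Eb F G Ab Bb C D; F is degree 2, and the triad built there (F-Ab-C) is minor, so it is ii.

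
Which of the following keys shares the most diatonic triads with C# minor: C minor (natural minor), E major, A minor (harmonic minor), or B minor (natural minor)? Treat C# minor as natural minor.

Triads of C# minor (natural minor): C# minor (i), D# diminished (ii°), E major (III), F# minor (iv), G# minor (v), A major (VI), B major (VII).
C minor (natural minor) shares 0: none.
E major shares 7: C#m, D#dim, E, F#m, G#m, A, B.
A minor (harmonic minor) shares 1: E.
B minor (natural minor) shares 2: F#m, A.
The most common triads (7) are shared with E major.

E major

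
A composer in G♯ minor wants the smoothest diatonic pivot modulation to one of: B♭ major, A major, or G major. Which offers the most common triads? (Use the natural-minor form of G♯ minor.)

Triads of G♯ minor (natural minor): G♯ minor (i), A♯ diminished (ii°), B major (III), C♯ minor (iv), D♯ minor (v), E major (VI), F♯ major (VII).
B♭ major shares 0: none.
A major shares 2: C♯m, E.
G major shares 0: none.
The most common triads (2) are shared with A major.

A major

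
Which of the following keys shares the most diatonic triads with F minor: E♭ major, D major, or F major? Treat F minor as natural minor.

Triads of F minor (natural minor): Fm (i), Gdim (ii°), A♭ (III), B♭m (iv), Cm (v), D♭ (VI), E♭ (VII).
E♭ major shares 4: Fm, A♭, Cm, E♭.
D major shares 0: none.
F major shares 0: none.
The most common triads (4) are shared with E♭ major.

E♭ major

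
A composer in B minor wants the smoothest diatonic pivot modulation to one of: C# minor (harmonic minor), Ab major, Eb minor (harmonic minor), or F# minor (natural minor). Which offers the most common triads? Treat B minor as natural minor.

Triads of B minor (natural minor): B minor (i), C# diminished (ii°), D major (III), E minor (iv), F# minor (v), G major (VI), A major (VII).
C# minor (harmonic minor) shares 2: F#m, A.
Ab major shares 0: none.
Eb minor (harmonic minor) shares 0: none.
F# minor (natural minor) shares 4: Bm, D, F#m, A.
The most common triads (4) are shared with F# minor.

F# minor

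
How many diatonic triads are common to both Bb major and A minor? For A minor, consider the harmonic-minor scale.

Diatonic triads of Bb major: Bb major (I), C minor (ii), D minor (iii), Eb major (IV), F major (V), G minor (vi), A diminished (vii°).
Diatonic triads of A minor (harmonic minor): A minor (i), B diminished (ii°), C augmented (III+), D minor (iv), E major (V), F major (VI), G# diminished (vii°).
Matching root and quality in both lists: D minor, F major.
That gives 2 common triads.

2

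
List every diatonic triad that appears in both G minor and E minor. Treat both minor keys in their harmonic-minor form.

Triads in G minor (harmonic minor): G minor (i), A diminished (ii°), B♭ augmented (III+), C minor (iv), D major (V), E♭ major (VI), F♯ diminished (vii°).
Triads in E minor (harmonic minor): E minor (i), F♯ diminished (ii°), G augmented (III+), A minor (iv), B major (V), C major (VI), D♯ diminished (vii°).
Shared triads with their functions: F♯ diminished (vii° in G minor, ii° in E minor).

F♯dim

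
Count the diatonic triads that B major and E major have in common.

Diatonic triads of B major: B (I), C#m (ii), D#m (iii), E (IV), F# (V), G#m (vi), A#dim (vii°).
Diatonic triads of E major: E (I), F#m (ii), G#m (iii), A (IV), B (V), C#m (vi), D#dim (vii°).
Matching root and quality in both lists: B, C#m, E, G#m.
That gives 4 common triads.

4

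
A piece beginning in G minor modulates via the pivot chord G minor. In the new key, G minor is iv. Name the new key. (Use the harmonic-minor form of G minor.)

D minor

The numeral iv denotes a minor triad on scale degree 4. With G on degree 4, the tonic of the new key is D.
Degree 4 carries a minor triad in minor keys, so the destination is D minor.
Check: the diatonic triads of D minor (natural minor) are Dm (i), Edim (ii°), F (III), Gm (iv), Am (v), Bb (VI), C (VII) — G minor is indeed iv.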